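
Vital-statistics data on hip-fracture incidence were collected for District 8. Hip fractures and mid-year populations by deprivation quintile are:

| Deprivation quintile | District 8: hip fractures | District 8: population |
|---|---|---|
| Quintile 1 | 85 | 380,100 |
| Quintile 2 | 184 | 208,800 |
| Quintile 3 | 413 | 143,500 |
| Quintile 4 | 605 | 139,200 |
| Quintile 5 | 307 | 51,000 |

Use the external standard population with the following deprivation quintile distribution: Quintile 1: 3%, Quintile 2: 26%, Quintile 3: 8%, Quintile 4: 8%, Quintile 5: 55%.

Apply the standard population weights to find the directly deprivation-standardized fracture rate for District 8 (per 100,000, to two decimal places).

Deprivation-specific rates per 100,000 for District 8: 22.36, 88.12, 287.80, 434.63, 601.96.
Standard weights: 0.03, 0.26, 0.08, 0.08, 0.55.
Standardized rate: 0.0300×22.36 + 0.2600×88.12 + 0.0800×287.80 + 0.0800×434.63 + 0.5500×601.96 = 412.4557 per 100,000.

412.46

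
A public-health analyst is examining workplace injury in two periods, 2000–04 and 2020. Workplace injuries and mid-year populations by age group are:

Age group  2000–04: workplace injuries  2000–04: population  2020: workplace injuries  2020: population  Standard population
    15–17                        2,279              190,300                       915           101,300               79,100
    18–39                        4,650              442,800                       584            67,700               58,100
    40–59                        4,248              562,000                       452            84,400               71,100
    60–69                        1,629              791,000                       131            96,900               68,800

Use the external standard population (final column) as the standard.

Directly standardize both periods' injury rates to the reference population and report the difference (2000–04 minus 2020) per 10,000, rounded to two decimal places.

Age-specific rates per 10,000 for 2000–04: 119.76, 105.01, 75.59, 20.59.
For 2020: 90.33, 86.26, 53.55, 13.52.
Standard total = 277,100; weights = 0.2855, 0.2097, 0.2566, 0.2483.
2000–04: 0.2855×119.76 + 0.2097×105.01 + 0.2566×75.59 + 0.2483×20.59 = 80.7120 per 10,000.
2020: 0.2855×90.33 + 0.2097×86.26 + 0.2566×53.55 + 0.2483×13.52 = 60.9689 per 10,000.
Difference = 80.7120 − 60.9689 = 19.7431.

19.74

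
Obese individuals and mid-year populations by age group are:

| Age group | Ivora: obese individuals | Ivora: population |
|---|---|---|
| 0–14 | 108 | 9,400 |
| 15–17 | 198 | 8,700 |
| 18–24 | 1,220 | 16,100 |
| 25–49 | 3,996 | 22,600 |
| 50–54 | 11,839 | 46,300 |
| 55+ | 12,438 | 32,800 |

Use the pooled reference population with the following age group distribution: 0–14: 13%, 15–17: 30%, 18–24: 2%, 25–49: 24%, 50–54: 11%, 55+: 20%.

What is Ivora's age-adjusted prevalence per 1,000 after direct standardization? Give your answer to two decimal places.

Age-specific rates per 1,000 for Ivora: 11.489, 22.759, 75.776, 176.814, 255.702, 379.207.
Standard weights: 0.13, 0.30, 0.02, 0.24, 0.11, 0.20.
Standardized rate: 0.1300×11.489 + 0.3000×22.759 + 0.0200×75.776 + 0.2400×176.814 + 0.1100×255.702 + 0.2000×379.207 = 156.2408 per 1,000.

156.24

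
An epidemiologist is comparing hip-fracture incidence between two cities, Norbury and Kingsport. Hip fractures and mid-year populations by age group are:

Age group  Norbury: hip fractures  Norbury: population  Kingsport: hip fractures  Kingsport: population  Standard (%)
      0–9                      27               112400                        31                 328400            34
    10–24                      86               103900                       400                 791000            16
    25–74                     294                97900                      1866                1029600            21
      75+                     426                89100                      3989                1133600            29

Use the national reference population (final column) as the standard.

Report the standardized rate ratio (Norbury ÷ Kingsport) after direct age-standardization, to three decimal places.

Age-specific rates per 100000 for Norbury: 24.02, 82.77, 300.31, 478.11.
For Kingsport: 9.44, 50.57, 181.24, 351.89.
Standard weights: 0.34, 0.16, 0.21, 0.29.
Norbury: 0.3400×24.02 + 0.1600×82.77 + 0.2100×300.31 + 0.2900×478.11 = 223.1283 per 100000.
Kingsport: 0.3400×9.44 + 0.1600×50.57 + 0.2100×181.24 + 0.2900×351.89 = 151.4074 per 100000.
Ratio = 223.1283 ÷ 151.4074 = 1.47369.

1.474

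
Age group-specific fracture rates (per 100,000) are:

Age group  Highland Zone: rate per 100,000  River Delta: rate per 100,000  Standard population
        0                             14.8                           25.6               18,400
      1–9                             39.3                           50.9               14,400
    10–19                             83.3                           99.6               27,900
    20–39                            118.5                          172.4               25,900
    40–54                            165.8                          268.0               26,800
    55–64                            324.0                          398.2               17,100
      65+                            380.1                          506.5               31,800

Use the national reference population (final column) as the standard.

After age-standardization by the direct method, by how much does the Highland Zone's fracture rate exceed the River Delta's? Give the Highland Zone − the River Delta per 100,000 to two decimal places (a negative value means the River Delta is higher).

Standard total = 162,300; weights = 0.1134, 0.0887, 0.1719, 0.1596, 0.1651, 0.1054, 0.1959.
The Highland Zone: 0.1134×14.8 + 0.0887×39.3 + 0.1719×83.3 + 0.1596×118.5 + 0.1651×165.8 + 0.1054×324.0 + 0.1959×380.1 = 174.3837 per 100,000.
The River Delta: 0.1134×25.6 + 0.0887×50.9 + 0.1719×99.6 + 0.1596×172.4 + 0.1651×268.0 + 0.1054×398.2 + 0.1959×506.5 = 237.5004 per 100,000.
Difference = 174.3837 − 237.5004 = -63.1167.

-63.12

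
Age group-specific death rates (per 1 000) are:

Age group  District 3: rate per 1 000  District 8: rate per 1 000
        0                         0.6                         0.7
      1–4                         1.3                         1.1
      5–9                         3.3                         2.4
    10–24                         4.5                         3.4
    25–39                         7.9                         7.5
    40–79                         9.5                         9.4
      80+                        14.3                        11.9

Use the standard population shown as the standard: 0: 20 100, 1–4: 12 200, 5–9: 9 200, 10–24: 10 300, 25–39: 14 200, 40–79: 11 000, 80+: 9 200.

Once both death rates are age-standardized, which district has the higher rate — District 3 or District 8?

District 3

Standard total = 86 200; weights = 0.2332, 0.1415, 0.1067, 0.1195, 0.1647, 0.1276, 0.1067.
District 3: 0.2332×0.6 + 0.1415×1.3 + 0.1067×3.3 + 0.1195×4.5 + 0.1647×7.9 + 0.1276×9.5 + 0.1067×14.3 = 5.2537 per 1 000.
District 8: 0.2332×0.7 + 0.1415×1.1 + 0.1067×2.4 + 0.1195×3.4 + 0.1647×7.5 + 0.1276×9.4 + 0.1067×11.9 = 4.6864 per 1 000.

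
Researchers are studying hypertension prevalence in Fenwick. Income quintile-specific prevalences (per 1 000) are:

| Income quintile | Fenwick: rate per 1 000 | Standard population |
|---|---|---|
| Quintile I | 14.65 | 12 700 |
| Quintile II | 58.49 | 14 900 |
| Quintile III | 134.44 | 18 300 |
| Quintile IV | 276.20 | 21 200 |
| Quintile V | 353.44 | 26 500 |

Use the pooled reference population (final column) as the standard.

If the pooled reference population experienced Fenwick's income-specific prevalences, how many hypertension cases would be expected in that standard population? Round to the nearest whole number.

18739

Expected hypertension cases = Σ (standard pop × income-specific rate ÷ 1 000)
= 12 700×14.65/1 000 + 14 900×58.49/1 000 + 18 300×134.44/1 000 + 21 200×276.20/1 000 + 26 500×353.44/1 000
= 186.06 + 871.50 + 2460.25 + 5855.44 + 9366.16 = 18739.41.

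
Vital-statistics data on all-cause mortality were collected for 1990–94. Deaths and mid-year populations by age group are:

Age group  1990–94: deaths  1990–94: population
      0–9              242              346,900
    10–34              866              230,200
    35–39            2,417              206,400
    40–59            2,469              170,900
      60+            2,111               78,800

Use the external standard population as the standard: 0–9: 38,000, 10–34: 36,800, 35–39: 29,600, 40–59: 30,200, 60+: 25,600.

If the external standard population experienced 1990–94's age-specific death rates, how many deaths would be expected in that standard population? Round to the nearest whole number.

1634

Age-specific rates per 1,000 for 1990–94: 0.698, 3.762, 11.710, 14.447, 26.789.
Expected deaths = Σ (standard pop × age-specific rate ÷ 1,000)
= 38,000×0.698/1,000 + 36,800×3.762/1,000 + 29,600×11.710/1,000 + 30,200×14.447/1,000 + 25,600×26.789/1,000
= 26.51 + 138.44 + 346.62 + 436.30 + 685.81 = 1633.68.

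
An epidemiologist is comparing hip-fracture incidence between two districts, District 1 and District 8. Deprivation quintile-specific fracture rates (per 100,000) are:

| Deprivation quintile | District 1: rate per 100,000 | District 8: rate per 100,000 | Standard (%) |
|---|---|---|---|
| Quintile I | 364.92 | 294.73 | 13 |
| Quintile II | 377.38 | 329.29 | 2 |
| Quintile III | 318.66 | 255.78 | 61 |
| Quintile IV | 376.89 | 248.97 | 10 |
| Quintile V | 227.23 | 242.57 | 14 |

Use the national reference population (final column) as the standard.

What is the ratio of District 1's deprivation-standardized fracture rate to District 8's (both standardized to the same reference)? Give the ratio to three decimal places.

Standard weights: 0.13, 0.02, 0.61, 0.10, 0.14.
District 1: 0.1300×364.92 + 0.0200×377.38 + 0.6100×318.66 + 0.1000×376.89 + 0.1400×227.23 = 318.8710 per 100,000.
District 8: 0.1300×294.73 + 0.0200×329.29 + 0.6100×255.78 + 0.1000×248.97 + 0.1400×242.57 = 259.7833 per 100,000.
Ratio = 318.8710 ÷ 259.7833 = 1.22745.

1.227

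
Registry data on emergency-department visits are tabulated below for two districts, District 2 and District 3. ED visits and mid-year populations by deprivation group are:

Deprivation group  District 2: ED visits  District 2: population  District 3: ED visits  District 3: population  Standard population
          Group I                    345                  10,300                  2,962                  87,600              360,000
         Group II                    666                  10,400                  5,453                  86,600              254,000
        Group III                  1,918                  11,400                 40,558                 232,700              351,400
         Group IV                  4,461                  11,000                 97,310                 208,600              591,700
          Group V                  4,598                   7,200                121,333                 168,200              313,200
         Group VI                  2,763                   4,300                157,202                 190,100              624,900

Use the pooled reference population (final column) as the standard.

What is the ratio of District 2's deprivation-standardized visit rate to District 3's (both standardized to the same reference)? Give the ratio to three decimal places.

Deprivation-specific rates per 1,000 for District 2: 33.495, 64.038, 168.246, 405.545, 638.611, 642.558.
For District 3: 33.813, 62.968, 174.293, 466.491, 721.361, 826.944.
Standard total = 2,495,200; weights = 0.1443, 0.1018, 0.1408, 0.2371, 0.1255, 0.2504.
District 2: 0.1443×33.495 + 0.1018×64.038 + 0.1408×168.246 + 0.2371×405.545 + 0.1255×638.611 + 0.2504×642.558 = 372.2966 per 1,000.
District 3: 0.1443×33.813 + 0.1018×62.968 + 0.1408×174.293 + 0.2371×466.491 + 0.1255×721.361 + 0.2504×826.944 = 444.1019 per 1,000.
Ratio = 372.2966 ÷ 444.1019 = 0.83831.

0.838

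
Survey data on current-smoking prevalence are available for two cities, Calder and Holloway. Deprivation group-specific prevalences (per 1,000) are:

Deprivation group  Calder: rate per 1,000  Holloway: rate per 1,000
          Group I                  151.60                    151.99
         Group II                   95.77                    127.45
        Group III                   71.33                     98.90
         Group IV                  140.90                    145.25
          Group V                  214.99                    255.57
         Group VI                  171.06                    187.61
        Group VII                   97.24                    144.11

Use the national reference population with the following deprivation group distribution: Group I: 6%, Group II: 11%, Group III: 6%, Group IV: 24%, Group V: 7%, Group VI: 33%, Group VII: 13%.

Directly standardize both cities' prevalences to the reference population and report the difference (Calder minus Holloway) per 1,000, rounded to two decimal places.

-20.60

Standard weights: 0.06, 0.11, 0.06, 0.24, 0.07, 0.33, 0.13.
Calder: 0.0600×151.60 + 0.1100×95.77 + 0.0600×71.33 + 0.2400×140.90 + 0.0700×214.99 + 0.3300×171.06 + 0.1300×97.24 = 141.8668 per 1,000.
Holloway: 0.0600×151.99 + 0.1100×127.45 + 0.0600×98.90 + 0.2400×145.25 + 0.0700×255.57 + 0.3300×187.61 + 0.1300×144.11 = 162.4684 per 1,000.
Difference = 141.8668 − 162.4684 = -20.6016.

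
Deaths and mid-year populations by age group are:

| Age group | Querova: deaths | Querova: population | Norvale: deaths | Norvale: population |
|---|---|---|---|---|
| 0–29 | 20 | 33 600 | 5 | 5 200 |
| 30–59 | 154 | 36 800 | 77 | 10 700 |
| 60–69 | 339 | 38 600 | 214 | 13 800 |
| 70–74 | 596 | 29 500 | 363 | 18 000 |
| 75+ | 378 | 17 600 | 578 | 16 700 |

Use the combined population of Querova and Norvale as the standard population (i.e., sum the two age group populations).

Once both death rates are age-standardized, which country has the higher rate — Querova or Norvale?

Age-specific rates per 1 000 for Querova: 0.595, 4.185, 8.782, 20.203, 21.477.
For Norvale: 0.962, 7.196, 15.507, 20.167, 34.611.
Combined standard total = 220 500; weights = 0.1760, 0.2154, 0.2376, 0.2154, 0.1556.
Querova: 0.1760×0.595 + 0.2154×4.185 + 0.2376×8.782 + 0.2154×20.203 + 0.1556×21.477 = 10.7864 per 1 000.
Norvale: 0.1760×0.962 + 0.2154×7.196 + 0.2376×15.507 + 0.2154×20.167 + 0.1556×34.611 = 15.1328 per 1 000.

Norvale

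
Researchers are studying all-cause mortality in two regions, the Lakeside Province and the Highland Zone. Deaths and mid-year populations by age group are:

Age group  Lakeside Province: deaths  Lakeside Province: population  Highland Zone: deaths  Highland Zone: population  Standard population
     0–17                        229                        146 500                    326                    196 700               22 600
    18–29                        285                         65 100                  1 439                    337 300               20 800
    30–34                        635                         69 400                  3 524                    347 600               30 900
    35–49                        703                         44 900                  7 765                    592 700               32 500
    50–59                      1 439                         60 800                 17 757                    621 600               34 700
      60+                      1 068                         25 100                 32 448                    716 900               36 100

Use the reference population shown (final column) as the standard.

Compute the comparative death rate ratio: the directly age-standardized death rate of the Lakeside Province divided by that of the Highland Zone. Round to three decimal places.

0.938

Age-specific rates per 100 000 for the Lakeside Province: 156.31, 437.79, 914.99, 1565.70, 2366.78, 4254.98.
For the Highland Zone: 165.73, 426.62, 1013.81, 1310.11, 2856.66, 4526.15.
Standard total = 177 600; weights = 0.1273, 0.1171, 0.1740, 0.1830, 0.1954, 0.2033.
The Lakeside Province: 0.1273×156.31 + 0.1171×437.79 + 0.1740×914.99 + 0.1830×1565.70 + 0.1954×2366.78 + 0.2033×4254.98 = 1844.1946 per 100 000.
The Highland Zone: 0.1273×165.73 + 0.1171×426.62 + 0.1740×1013.81 + 0.1830×1310.11 + 0.1954×2856.66 + 0.2033×4526.15 = 1965.3423 per 100 000.
Ratio = 1844.1946 ÷ 1965.3423 = 0.93836.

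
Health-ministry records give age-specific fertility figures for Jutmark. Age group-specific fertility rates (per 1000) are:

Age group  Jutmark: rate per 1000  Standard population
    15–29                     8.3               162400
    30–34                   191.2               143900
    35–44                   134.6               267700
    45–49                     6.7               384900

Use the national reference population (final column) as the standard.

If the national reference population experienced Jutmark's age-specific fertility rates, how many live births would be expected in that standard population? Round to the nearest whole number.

67473

Expected live births = Σ (standard pop × age-specific rate ÷ 1000)
= 162400×8.3/1000 + 143900×191.2/1000 + 267700×134.6/1000 + 384900×6.7/1000
= 1347.92 + 27513.68 + 36032.42 + 2578.83 = 67472.85.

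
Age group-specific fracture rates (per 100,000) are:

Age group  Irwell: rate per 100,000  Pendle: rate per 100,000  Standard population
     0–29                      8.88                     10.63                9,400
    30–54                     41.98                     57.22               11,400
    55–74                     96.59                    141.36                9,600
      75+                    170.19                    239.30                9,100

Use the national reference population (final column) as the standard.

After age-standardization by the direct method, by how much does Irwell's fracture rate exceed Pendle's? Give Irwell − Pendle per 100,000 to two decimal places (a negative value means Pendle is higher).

Standard total = 39,500; weights = 0.2380, 0.2886, 0.2430, 0.2304.
Irwell: 0.2380×8.88 + 0.2886×41.98 + 0.2430×96.59 + 0.2304×170.19 = 76.9123 per 100,000.
Pendle: 0.2380×10.63 + 0.2886×57.22 + 0.2430×141.36 + 0.2304×239.30 = 108.5295 per 100,000.
Difference = 76.9123 − 108.5295 = -31.6172.

-31.62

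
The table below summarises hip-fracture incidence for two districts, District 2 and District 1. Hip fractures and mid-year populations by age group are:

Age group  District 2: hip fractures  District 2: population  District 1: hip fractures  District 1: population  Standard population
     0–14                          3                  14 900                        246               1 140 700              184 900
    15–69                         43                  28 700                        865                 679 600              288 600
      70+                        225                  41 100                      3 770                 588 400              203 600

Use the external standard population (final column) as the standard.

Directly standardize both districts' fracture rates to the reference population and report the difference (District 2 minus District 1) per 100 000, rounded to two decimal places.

-18.83

Age-specific rates per 100 000 for District 2: 20.13, 149.83, 547.45.
For District 1: 21.57, 127.28, 640.72.
Standard total = 677 100; weights = 0.2731, 0.4262, 0.3007.
District 2: 0.2731×20.13 + 0.4262×149.83 + 0.3007×547.45 = 233.9719 per 100 000.
District 1: 0.2731×21.57 + 0.4262×127.28 + 0.3007×640.72 = 252.8008 per 100 000.
Difference = 233.9719 − 252.8008 = -18.8289.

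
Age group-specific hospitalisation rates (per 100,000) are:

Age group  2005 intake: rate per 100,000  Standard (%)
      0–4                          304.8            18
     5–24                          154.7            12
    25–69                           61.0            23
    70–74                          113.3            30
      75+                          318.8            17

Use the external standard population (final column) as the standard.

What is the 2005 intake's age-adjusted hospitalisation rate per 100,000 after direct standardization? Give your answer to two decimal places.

175.64

Standard weights: 0.18, 0.12, 0.23, 0.30, 0.17.
Standardized rate: 0.1800×304.8 + 0.1200×154.7 + 0.2300×61.0 + 0.3000×113.3 + 0.1700×318.8 = 175.6440 per 100,000.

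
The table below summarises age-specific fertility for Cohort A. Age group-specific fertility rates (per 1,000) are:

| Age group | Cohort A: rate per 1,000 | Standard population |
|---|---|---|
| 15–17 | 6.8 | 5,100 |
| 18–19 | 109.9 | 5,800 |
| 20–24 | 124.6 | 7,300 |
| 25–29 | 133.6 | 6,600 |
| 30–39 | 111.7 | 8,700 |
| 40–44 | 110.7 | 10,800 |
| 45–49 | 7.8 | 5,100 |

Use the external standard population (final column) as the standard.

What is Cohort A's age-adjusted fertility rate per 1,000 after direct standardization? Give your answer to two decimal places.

Standard total = 49,400; weights = 0.1032, 0.1174, 0.1478, 0.1336, 0.1761, 0.2186, 0.1032.
Standardized rate: 0.1032×6.8 + 0.1174×109.9 + 0.1478×124.6 + 0.1336×133.6 + 0.1761×111.7 + 0.2186×110.7 + 0.1032×7.8 = 94.5460 per 1,000.

94.55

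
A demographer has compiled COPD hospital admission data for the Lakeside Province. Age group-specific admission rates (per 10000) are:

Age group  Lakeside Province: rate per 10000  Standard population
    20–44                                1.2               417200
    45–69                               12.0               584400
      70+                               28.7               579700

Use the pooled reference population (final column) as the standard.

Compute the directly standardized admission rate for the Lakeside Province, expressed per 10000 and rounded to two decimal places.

Standard total = 1581300; weights = 0.2638, 0.3696, 0.3666.
Standardized rate: 0.2638×1.2 + 0.3696×12.0 + 0.3666×28.7 = 15.2728 per 10000.

15.27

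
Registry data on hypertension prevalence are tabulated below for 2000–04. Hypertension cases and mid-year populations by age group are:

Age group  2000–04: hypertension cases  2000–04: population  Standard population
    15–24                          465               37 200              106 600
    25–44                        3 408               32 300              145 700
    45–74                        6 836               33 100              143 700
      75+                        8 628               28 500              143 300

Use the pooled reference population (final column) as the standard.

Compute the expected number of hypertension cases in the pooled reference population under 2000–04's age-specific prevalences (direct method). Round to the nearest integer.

89765

Age-specific rates per 1 000 for 2000–04: 12.500, 105.511, 206.526, 302.737.
Expected hypertension cases = Σ (standard pop × age-specific rate ÷ 1 000)
= 106 600×12.500/1 000 + 145 700×105.511/1 000 + 143 700×206.526/1 000 + 143 300×302.737/1 000
= 1332.50 + 15372.93 + 29677.74 + 43382.19 = 89765.36.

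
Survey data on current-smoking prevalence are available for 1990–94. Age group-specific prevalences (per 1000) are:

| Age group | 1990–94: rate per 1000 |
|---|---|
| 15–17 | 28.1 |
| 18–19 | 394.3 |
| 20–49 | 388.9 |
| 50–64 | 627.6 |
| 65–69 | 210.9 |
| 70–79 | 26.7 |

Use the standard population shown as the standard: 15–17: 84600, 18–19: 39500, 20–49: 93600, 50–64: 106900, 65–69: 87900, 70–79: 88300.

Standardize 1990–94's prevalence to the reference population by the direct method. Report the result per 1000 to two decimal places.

Standard total = 500800; weights = 0.1689, 0.0789, 0.1869, 0.2135, 0.1755, 0.1763.
Standardized rate: 0.1689×28.1 + 0.0789×394.3 + 0.1869×388.9 + 0.2135×627.6 + 0.1755×210.9 + 0.1763×26.7 = 284.2239 per 1000.

284.22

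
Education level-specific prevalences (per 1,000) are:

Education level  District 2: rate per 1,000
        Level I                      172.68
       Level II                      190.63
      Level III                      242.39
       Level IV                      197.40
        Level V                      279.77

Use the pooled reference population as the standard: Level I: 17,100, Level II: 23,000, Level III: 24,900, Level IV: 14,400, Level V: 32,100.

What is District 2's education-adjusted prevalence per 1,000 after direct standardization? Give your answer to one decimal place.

226.0

Standard total = 111,500; weights = 0.1534, 0.2063, 0.2233, 0.1291, 0.2879.
Standardized rate: 0.1534×172.68 + 0.2063×190.63 + 0.2233×242.39 + 0.1291×197.40 + 0.2879×279.77 = 225.9731 per 1,000.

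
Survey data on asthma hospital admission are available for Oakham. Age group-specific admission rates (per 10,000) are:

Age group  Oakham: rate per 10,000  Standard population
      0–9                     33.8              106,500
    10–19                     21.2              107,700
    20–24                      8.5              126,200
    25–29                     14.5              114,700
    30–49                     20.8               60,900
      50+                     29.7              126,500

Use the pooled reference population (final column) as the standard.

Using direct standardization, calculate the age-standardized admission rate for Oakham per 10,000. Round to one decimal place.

Standard total = 642,500; weights = 0.1658, 0.1676, 0.1964, 0.1785, 0.0948, 0.1969.
Standardized rate: 0.1658×33.8 + 0.1676×21.2 + 0.1964×8.5 + 0.1785×14.5 + 0.0948×20.8 + 0.1969×29.7 = 21.2336 per 10,000.

21.2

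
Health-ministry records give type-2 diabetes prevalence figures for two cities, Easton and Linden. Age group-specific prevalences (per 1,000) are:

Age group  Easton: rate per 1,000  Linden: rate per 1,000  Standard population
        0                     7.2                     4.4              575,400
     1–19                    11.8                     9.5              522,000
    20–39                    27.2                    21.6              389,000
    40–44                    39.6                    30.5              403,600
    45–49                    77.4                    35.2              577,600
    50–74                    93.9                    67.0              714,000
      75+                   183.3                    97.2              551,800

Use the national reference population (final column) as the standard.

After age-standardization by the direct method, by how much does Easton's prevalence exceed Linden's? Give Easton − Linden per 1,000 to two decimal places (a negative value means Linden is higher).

Standard total = 3,733,400; weights = 0.1541, 0.1398, 0.1042, 0.1081, 0.1547, 0.1912, 0.1478.
Easton: 0.1541×7.2 + 0.1398×11.8 + 0.1042×27.2 + 0.1081×39.6 + 0.1547×77.4 + 0.1912×93.9 + 0.1478×183.3 = 66.8992 per 1,000.
Linden: 0.1541×4.4 + 0.1398×9.5 + 0.1042×21.6 + 0.1081×30.5 + 0.1547×35.2 + 0.1912×67.0 + 0.1478×97.2 = 40.1798 per 1,000.
Difference = 66.8992 − 40.1798 = 26.7194.

26.72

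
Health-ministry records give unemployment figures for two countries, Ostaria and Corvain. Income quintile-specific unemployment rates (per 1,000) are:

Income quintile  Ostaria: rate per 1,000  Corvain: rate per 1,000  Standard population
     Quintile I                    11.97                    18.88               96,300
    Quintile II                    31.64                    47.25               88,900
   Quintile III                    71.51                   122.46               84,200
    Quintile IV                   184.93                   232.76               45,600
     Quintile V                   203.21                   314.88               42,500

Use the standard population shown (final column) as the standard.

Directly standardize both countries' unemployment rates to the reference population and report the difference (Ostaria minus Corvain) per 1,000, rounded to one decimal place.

-37.1

Standard total = 357,500; weights = 0.2694, 0.2487, 0.2355, 0.1276, 0.1189.
Ostaria: 0.2694×11.97 + 0.2487×31.64 + 0.2355×71.51 + 0.1276×184.93 + 0.1189×203.21 = 75.6808 per 1,000.
Corvain: 0.2694×18.88 + 0.2487×47.25 + 0.2355×122.46 + 0.1276×232.76 + 0.1189×314.88 = 112.8002 per 1,000.
Difference = 75.6808 − 112.8002 = -37.1194.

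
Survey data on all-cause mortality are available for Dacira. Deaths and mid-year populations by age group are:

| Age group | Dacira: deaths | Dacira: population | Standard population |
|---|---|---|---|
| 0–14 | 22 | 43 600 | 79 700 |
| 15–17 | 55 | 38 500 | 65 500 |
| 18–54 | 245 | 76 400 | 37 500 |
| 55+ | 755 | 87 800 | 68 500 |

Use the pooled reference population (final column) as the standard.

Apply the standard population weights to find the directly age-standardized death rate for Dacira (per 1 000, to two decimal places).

Age-specific rates per 1 000 for Dacira: 0.505, 1.429, 3.207, 8.599.
Standard total = 251 200; weights = 0.3173, 0.2607, 0.1493, 0.2727.
Standardized rate: 0.3173×0.505 + 0.2607×1.429 + 0.1493×3.207 + 0.2727×8.599 = 3.3562 per 1 000.

3.36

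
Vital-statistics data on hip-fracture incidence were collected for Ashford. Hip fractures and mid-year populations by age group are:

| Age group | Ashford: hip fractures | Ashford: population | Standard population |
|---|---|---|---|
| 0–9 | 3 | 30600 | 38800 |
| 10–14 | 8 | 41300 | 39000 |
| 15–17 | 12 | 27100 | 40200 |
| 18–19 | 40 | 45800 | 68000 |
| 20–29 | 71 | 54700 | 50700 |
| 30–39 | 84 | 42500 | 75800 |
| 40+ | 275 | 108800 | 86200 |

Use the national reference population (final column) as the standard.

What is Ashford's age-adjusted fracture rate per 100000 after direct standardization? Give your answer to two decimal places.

Age-specific rates per 100000 for Ashford: 9.80, 19.37, 44.28, 87.34, 129.80, 197.65, 252.76.
Standard total = 398700; weights = 0.0973, 0.0978, 0.1008, 0.1706, 0.1272, 0.1901, 0.2162.
Standardized rate: 0.0973×9.80 + 0.0978×19.37 + 0.1008×44.28 + 0.1706×87.34 + 0.1272×129.80 + 0.1901×197.65 + 0.2162×252.76 = 130.9378 per 100000.

130.94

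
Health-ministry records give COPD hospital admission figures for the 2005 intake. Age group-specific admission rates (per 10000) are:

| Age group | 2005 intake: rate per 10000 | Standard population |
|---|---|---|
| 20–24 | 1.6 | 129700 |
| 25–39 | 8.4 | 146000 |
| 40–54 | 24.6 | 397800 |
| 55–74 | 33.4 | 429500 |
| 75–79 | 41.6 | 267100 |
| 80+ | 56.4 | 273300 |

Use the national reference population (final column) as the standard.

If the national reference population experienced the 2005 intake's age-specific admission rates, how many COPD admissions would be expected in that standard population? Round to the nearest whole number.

5209

Expected COPD admissions = Σ (standard pop × age-specific rate ÷ 10000)
= 129700×1.6/10000 + 146000×8.4/10000 + 397800×24.6/10000 + 429500×33.4/10000 + 267100×41.6/10000 + 273300×56.4/10000
= 20.75 + 122.64 + 978.59 + 1434.53 + 1111.14 + 1541.41 = 5209.06.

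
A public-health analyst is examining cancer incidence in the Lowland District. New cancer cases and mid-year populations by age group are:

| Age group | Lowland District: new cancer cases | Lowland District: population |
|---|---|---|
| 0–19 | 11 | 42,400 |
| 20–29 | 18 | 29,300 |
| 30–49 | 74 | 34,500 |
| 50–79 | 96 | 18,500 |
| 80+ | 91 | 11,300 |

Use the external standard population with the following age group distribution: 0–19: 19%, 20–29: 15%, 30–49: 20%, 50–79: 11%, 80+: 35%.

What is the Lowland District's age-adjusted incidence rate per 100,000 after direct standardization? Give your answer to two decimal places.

Age-specific rates per 100,000 for the Lowland District: 25.94, 61.43, 214.49, 518.92, 805.31.
Standard weights: 0.19, 0.15, 0.20, 0.11, 0.35.
Standardized rate: 0.1900×25.94 + 0.1500×61.43 + 0.2000×214.49 + 0.1100×518.92 + 0.3500×805.31 = 395.9823 per 100,000.

395.98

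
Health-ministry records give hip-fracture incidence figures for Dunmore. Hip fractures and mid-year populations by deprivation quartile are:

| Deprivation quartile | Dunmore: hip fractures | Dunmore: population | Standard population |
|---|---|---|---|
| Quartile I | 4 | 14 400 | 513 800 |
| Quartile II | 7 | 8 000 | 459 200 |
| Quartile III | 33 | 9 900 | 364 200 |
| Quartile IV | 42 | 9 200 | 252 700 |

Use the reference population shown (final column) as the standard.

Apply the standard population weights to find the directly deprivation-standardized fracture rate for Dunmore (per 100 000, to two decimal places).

Deprivation-specific rates per 100 000 for Dunmore: 27.78, 87.50, 333.33, 456.52.
Standard total = 1 589 900; weights = 0.3232, 0.2888, 0.2291, 0.1589.
Standardized rate: 0.3232×27.78 + 0.2888×87.50 + 0.2291×333.33 + 0.1589×456.52 = 183.1658 per 100 000.

183.17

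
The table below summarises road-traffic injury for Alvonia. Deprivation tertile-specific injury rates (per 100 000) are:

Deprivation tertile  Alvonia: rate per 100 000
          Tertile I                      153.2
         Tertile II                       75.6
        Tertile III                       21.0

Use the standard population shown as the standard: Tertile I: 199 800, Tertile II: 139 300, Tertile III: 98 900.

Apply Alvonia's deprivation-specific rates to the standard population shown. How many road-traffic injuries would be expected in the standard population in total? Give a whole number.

Expected road-traffic injuries = Σ (standard pop × deprivation-specific rate ÷ 100 000)
= 199 800×153.2/100 000 + 139 300×75.6/100 000 + 98 900×21.0/100 000
= 306.09 + 105.31 + 20.77 = 432.17.

432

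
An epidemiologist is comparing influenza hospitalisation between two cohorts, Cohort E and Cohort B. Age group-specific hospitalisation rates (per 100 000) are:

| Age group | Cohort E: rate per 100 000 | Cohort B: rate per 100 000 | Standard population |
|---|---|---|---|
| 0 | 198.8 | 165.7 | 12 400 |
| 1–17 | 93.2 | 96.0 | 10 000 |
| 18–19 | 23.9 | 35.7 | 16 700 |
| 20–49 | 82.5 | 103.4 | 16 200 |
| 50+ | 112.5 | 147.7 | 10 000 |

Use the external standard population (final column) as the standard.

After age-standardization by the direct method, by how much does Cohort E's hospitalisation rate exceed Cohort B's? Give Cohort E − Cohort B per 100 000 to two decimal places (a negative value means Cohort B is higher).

Standard total = 65 300; weights = 0.1899, 0.1531, 0.2557, 0.2481, 0.1531.
Cohort E: 0.1899×198.8 + 0.1531×93.2 + 0.2557×23.9 + 0.2481×82.5 + 0.1531×112.5 = 95.8308 per 100 000.
Cohort B: 0.1899×165.7 + 0.1531×96.0 + 0.2557×35.7 + 0.2481×103.4 + 0.1531×147.7 = 103.5674 per 100 000.
Difference = 95.8308 − 103.5674 = -7.7366.

-7.74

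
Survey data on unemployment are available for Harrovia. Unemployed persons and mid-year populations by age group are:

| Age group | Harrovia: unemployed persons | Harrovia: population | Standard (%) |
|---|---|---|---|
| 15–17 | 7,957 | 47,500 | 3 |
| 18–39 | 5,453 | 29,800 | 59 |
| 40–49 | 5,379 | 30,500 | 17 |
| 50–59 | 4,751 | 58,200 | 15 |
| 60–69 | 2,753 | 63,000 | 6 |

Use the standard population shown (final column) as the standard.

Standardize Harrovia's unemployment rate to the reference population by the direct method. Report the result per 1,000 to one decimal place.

157.8

Age-specific rates per 1,000 for Harrovia: 167.516, 182.987, 176.361, 81.632, 43.698.
Standard weights: 0.03, 0.59, 0.17, 0.15, 0.06.
Standardized rate: 0.0300×167.516 + 0.5900×182.987 + 0.1700×176.361 + 0.1500×81.632 + 0.0600×43.698 = 157.8356 per 1,000.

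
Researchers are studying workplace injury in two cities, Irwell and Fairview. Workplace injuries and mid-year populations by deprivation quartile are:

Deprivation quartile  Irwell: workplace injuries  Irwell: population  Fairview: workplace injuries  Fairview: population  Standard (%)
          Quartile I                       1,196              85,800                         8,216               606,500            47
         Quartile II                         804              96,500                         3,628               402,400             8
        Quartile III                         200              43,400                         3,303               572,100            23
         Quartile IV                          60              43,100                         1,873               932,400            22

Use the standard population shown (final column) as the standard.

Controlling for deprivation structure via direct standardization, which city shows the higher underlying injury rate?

Fairview

Deprivation-specific rates per 10,000 for Irwell: 139.39, 83.32, 46.08, 13.92.
For Fairview: 135.47, 90.16, 57.73, 20.09.
Standard weights: 0.47, 0.08, 0.23, 0.22.
Irwell: 0.4700×139.39 + 0.0800×83.32 + 0.2300×46.08 + 0.2200×13.92 = 85.8422 per 10,000.
Fairview: 0.4700×135.47 + 0.0800×90.16 + 0.2300×57.73 + 0.2200×20.09 = 88.5800 per 10,000.
The crude rates (84.08 vs 67.72) would put Irwell higher, but that reflects its deprivation composition; once standardized to a common deprivation structure, Fairview has the higher underlying rate.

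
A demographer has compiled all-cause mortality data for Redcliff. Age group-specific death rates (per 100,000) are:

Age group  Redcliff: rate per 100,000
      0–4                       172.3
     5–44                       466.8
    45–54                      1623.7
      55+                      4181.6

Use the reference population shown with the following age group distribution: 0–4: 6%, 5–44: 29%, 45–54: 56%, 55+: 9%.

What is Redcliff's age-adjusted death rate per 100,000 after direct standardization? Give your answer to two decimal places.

1431.33

Standard weights: 0.06, 0.29, 0.56, 0.09.
Standardized rate: 0.0600×172.3 + 0.2900×466.8 + 0.5600×1623.7 + 0.0900×4181.6 = 1431.3260 per 100,000.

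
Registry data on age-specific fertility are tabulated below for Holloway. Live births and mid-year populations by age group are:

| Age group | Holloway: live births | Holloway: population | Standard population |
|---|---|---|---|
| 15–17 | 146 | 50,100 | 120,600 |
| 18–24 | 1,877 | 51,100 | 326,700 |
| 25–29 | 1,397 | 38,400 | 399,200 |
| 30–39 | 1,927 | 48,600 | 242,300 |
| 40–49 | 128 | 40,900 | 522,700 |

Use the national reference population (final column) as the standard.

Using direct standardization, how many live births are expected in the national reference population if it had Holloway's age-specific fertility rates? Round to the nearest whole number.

Age-specific rates per 1,000 for Holloway: 2.914, 36.732, 36.380, 39.650, 3.130.
Expected live births = Σ (standard pop × age-specific rate ÷ 1,000)
= 120,600×2.914/1,000 + 326,700×36.732/1,000 + 399,200×36.380/1,000 + 242,300×39.650/1,000 + 522,700×3.130/1,000
= 351.45 + 12000.31 + 14522.98 + 9607.24 + 1635.83 = 38117.82.

38118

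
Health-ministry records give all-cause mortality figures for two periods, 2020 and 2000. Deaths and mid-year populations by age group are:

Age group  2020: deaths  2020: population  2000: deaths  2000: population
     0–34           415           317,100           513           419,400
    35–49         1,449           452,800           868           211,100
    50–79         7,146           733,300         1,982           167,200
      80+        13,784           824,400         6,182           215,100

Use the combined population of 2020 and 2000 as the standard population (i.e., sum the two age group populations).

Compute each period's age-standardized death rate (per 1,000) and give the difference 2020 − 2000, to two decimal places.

-4.47

Age-specific rates per 1,000 for 2020: 1.309, 3.200, 9.745, 16.720.
For 2000: 1.223, 4.112, 11.854, 28.740.
Combined standard total = 3,340,400; weights = 0.2205, 0.1987, 0.2696, 0.3112.
2020: 0.2205×1.309 + 0.1987×3.200 + 0.2696×9.745 + 0.3112×16.720 = 8.7547 per 1,000.
2000: 0.2205×1.223 + 0.1987×4.112 + 0.2696×11.854 + 0.3112×28.740 = 13.2262 per 1,000.
Difference = 8.7547 − 13.2262 = -4.4714.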